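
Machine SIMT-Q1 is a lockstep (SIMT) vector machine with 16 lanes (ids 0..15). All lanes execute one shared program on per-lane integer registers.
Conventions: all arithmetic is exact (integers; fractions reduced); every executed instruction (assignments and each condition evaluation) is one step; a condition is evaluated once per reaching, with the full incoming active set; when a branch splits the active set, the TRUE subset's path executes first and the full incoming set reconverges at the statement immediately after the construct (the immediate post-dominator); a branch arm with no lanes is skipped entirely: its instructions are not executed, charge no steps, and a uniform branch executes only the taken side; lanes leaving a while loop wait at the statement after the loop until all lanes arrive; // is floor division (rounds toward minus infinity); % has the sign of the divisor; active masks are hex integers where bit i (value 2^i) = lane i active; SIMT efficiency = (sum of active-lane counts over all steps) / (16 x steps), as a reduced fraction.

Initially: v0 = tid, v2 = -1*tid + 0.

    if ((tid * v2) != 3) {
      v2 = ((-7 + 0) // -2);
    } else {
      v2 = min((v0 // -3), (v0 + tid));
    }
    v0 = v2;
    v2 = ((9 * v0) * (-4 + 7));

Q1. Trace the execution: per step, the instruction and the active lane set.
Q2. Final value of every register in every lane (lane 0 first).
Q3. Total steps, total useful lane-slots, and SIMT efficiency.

step 0: eval ((tid * v2) != 3)       0xffff
step 1: v2 <- ((-7 + 0) // -2)       0xffff
step 2: v0 <- v2                     0xffff
step 3: v2 <- ((9 * v0) * (-4 + 7))  0xffff

Answer: 4 steps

v0: 3,3,3,3,3,3,3,3,3,3,3,3,3,3,3,3
v2: 81,81,81,81,81,81,81,81,81,81,81,81,81,81,81,81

steps = 4; useful = 64; efficiency = 64/64 = 1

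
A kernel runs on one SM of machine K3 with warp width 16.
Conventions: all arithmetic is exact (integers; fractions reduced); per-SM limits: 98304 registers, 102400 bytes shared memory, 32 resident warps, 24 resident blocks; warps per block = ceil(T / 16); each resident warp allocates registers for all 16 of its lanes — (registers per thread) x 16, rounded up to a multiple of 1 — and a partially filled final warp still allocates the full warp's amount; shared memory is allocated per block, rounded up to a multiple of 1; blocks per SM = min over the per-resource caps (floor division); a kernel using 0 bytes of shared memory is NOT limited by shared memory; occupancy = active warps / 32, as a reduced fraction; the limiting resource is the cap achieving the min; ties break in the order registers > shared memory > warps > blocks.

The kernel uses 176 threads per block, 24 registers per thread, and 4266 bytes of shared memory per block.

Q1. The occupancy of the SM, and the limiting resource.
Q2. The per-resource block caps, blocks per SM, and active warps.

Answer: occupancy 11/16, limited by warps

registers: 23 blocks
shared memory: 24 blocks
warps: 2 blocks
blocks: 24 blocks

Answer: 2 blocks, 22 active warps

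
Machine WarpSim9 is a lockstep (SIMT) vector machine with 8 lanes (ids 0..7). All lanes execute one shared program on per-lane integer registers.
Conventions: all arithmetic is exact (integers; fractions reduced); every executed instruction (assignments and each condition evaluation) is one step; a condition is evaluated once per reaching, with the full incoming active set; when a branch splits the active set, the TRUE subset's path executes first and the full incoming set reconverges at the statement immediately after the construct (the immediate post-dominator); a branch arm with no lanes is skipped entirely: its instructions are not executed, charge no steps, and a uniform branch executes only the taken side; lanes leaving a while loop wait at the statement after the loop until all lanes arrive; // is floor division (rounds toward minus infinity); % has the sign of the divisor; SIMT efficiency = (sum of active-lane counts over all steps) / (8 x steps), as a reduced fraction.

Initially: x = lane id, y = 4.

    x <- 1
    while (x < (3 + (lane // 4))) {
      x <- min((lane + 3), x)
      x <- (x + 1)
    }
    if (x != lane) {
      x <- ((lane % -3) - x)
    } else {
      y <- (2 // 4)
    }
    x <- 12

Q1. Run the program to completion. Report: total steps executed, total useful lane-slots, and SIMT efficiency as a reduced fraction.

Answer: 15 steps, 100 useful, 5/6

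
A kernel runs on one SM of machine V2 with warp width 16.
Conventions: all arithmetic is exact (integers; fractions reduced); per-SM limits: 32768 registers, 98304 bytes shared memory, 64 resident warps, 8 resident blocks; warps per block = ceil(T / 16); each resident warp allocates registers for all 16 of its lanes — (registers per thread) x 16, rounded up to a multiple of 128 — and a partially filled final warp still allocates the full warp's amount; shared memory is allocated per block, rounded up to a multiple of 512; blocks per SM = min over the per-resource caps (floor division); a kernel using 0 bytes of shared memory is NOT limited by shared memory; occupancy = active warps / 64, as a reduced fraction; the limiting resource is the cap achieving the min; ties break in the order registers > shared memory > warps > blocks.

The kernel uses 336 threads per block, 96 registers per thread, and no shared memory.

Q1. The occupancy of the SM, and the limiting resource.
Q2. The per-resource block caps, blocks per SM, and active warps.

Answer: occupancy 21/64, limited by registers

registers: 1 block
shared memory: no limit (kernel uses none)
warps: 3 blocks
blocks: 8 blocks

Answer: 1 block, 21 active warps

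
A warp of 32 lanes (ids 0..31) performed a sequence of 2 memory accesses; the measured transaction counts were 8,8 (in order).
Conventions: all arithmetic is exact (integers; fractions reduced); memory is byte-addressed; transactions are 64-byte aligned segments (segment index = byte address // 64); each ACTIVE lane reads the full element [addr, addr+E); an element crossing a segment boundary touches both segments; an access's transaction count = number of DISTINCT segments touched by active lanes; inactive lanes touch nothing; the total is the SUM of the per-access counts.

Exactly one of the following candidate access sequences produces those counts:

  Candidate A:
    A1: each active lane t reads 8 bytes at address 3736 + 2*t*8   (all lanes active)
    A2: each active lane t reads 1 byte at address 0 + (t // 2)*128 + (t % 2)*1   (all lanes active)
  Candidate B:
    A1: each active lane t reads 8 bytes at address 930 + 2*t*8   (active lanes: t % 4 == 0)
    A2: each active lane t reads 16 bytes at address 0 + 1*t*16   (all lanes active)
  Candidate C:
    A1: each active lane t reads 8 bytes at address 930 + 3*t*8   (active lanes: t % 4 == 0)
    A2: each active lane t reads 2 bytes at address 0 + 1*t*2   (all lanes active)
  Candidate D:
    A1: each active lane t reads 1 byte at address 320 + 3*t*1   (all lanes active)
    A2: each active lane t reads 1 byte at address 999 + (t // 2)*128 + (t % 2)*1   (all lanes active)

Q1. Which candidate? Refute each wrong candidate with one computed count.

A: A1 gives 9 transactions, not 8
C: A2 gives 1 transaction, not 8
D: A1 gives 2 transactions, not 8
B: all counts match (8,8)

Answer: B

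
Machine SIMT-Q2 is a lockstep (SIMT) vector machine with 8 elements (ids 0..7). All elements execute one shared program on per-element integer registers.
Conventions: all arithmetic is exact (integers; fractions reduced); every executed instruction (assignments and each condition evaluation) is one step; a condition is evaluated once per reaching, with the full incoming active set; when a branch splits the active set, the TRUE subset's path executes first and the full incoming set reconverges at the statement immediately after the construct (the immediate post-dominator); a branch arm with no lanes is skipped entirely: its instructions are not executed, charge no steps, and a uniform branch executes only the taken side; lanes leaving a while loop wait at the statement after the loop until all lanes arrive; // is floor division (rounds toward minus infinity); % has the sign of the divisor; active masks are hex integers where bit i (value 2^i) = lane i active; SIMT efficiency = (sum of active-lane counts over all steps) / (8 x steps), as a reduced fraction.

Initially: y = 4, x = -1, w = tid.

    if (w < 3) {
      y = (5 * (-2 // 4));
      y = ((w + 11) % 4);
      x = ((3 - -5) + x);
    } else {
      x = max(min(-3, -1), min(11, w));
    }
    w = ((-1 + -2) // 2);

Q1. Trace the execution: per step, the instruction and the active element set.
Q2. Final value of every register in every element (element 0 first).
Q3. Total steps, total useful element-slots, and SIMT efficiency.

step 0: eval (w < 3)                 0xff
step 1: y <- (5 * (-2 // 4))         0x07
step 2: y <- ((w + 11) % 4)          0x07
step 3: x <- ((3 - -5) + x)          0x07
step 4: x <- max(min(-3, -1), min(11, w)) 0xf8
step 5: w <- ((-1 + -2) // 2)        0xff

Answer: 6 steps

y: 3,0,1,4,4,4,4,4
x: 7,7,7,3,4,5,6,7
w: -2,-2,-2,-2,-2,-2,-2,-2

steps = 6; useful = 30; efficiency = 30/48 = 5/8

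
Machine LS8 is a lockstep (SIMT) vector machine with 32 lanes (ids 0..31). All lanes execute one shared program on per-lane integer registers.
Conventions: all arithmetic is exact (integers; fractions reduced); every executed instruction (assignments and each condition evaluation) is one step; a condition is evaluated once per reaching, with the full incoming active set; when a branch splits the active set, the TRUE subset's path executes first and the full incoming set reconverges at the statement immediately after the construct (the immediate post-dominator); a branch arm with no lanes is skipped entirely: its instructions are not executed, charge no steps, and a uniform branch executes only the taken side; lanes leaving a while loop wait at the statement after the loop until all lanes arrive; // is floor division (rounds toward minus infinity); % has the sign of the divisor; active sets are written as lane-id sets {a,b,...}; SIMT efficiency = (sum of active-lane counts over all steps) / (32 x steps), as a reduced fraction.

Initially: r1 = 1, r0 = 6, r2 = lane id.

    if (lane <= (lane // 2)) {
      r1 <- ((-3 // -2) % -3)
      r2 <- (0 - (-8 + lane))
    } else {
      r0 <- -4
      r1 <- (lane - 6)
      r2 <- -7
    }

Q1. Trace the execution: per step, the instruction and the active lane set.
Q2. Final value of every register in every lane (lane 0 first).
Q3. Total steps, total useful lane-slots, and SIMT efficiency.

step 0: eval (lane <= (lane // 2))   {0,1,2,3,4,5,6,7,8,9,10,11,12,13,14,15,16,17,18,19,20,21,22,23,24,25,26,27,28,29,30,31}
step 1: r1 <- ((-3 // -2) % -3)      {0}
step 2: r2 <- (0 - (-8 + lane))      {0}
step 3: r0 <- -4                     {1,2,3,4,5,6,7,8,9,10,11,12,13,14,15,16,17,18,19,20,21,22,23,24,25,26,27,28,29,30,31}
step 4: r1 <- (lane - 6)             {1,2,3,4,5,6,7,8,9,10,11,12,13,14,15,16,17,18,19,20,21,22,23,24,25,26,27,28,29,30,31}
step 5: r2 <- -7                     {1,2,3,4,5,6,7,8,9,10,11,12,13,14,15,16,17,18,19,20,21,22,23,24,25,26,27,28,29,30,31}

Answer: 6 steps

r1: -2,-5,-4,-3,-2,-1,0,1,2,3,4,5,6,7,8,9,10,11,12,13,14,15,16,17,18,19,20,21,22,23,24,25
r0: 6,-4,-4,-4,-4,-4,-4,-4,-4,-4,-4,-4,-4,-4,-4,-4,-4,-4,-4,-4,-4,-4,-4,-4,-4,-4,-4,-4,-4,-4,-4,-4
r2: 8,-7,-7,-7,-7,-7,-7,-7,-7,-7,-7,-7,-7,-7,-7,-7,-7,-7,-7,-7,-7,-7,-7,-7,-7,-7,-7,-7,-7,-7,-7,-7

steps = 6; useful = 127; efficiency = 127/192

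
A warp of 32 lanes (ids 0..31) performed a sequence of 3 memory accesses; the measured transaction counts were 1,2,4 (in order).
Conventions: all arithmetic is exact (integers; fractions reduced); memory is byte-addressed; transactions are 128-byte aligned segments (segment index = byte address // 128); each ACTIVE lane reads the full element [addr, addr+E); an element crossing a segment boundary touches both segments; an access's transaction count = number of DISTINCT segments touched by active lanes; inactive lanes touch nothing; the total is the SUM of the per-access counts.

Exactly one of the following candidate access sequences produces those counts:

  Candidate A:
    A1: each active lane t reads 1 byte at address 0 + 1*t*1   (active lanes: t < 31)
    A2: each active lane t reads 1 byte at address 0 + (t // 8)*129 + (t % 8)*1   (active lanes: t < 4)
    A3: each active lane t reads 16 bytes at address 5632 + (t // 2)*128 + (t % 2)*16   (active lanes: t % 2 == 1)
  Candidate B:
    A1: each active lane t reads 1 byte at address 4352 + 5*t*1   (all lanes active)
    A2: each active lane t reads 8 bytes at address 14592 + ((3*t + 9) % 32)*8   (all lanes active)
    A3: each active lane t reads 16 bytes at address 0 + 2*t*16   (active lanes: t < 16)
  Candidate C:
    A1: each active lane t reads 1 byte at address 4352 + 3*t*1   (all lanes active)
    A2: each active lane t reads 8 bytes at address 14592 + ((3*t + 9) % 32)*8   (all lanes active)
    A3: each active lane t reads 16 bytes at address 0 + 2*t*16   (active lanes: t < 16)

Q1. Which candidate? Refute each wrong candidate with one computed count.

A: A2 gives 1 transaction, not 2
B: A1 gives 2 transactions, not 1
C: all counts match (1,2,4)

Answer: C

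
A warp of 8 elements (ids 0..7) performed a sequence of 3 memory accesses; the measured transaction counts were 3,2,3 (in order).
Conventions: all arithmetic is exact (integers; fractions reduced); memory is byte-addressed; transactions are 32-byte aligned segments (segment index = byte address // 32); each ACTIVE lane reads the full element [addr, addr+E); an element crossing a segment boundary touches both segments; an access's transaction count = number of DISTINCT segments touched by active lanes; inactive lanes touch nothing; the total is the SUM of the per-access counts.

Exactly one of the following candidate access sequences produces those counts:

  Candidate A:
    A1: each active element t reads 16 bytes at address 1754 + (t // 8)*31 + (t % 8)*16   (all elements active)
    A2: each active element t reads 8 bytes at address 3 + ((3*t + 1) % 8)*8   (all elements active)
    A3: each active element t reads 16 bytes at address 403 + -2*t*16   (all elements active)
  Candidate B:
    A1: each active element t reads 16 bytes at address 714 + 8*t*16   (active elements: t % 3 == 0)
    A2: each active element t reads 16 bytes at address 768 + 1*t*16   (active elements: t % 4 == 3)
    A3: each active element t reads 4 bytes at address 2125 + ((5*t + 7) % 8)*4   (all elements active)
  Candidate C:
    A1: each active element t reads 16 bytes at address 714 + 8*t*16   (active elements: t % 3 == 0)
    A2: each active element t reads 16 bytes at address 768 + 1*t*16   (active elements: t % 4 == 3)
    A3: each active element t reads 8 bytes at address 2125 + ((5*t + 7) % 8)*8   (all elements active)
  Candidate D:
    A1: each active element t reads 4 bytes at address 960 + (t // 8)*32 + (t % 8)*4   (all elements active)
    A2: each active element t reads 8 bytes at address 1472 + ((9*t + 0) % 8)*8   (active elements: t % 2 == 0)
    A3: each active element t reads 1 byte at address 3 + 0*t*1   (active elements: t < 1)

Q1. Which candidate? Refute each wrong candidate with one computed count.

A: A1 gives 5 transactions, not 3
B: A3 gives 2 transactions, not 3
D: A1 gives 1 transaction, not 3
C: all counts match (3,2,3)

Answer: C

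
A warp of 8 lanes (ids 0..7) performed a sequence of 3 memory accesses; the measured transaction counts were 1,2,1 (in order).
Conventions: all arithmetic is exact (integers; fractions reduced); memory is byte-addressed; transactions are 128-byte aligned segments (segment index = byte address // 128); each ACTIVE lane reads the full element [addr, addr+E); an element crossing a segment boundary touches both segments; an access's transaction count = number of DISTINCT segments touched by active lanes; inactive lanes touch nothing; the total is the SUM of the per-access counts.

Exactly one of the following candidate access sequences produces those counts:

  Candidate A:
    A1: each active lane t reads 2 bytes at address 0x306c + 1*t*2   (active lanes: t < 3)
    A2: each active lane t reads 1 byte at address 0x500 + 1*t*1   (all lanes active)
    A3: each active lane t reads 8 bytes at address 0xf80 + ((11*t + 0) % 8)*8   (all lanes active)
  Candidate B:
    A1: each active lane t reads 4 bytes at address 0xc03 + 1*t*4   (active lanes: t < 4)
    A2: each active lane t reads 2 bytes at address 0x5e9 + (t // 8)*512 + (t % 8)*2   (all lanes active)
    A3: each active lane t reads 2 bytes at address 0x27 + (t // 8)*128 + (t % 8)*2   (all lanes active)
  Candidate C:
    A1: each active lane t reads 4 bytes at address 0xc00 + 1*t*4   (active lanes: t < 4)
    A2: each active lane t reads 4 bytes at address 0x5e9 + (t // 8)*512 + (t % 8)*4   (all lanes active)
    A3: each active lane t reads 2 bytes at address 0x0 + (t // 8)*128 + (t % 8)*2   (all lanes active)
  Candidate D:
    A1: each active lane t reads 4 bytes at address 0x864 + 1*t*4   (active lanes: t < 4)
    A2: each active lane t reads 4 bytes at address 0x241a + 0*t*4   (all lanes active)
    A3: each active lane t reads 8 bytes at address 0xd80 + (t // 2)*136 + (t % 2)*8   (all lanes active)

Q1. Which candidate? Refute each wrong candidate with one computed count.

A: A2 gives 1 transaction, not 2
B: A2 gives 1 transaction, not 2
D: A2 gives 1 transaction, not 2
C: all counts match (1,2,1)

Answer: C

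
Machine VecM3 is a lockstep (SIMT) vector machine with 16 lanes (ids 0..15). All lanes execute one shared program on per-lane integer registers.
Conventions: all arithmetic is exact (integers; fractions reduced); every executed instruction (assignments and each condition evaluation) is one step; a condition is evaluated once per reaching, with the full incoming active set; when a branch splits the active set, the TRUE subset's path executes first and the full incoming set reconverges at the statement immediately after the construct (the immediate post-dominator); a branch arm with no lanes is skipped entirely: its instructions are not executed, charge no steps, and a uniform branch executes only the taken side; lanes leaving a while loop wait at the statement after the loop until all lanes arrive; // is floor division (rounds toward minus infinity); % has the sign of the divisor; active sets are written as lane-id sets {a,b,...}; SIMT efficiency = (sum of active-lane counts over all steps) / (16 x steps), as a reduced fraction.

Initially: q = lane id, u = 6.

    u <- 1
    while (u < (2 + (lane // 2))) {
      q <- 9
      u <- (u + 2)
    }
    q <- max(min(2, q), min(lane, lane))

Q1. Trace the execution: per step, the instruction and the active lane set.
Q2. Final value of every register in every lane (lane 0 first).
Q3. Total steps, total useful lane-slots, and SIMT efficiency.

step 0: u <- 1                       {0,1,2,3,4,5,6,7,8,9,10,11,12,13,14,15}
step 1: eval (u < (2 + (lane // 2))) {0,1,2,3,4,5,6,7,8,9,10,11,12,13,14,15}
step 2: q <- 9                       {0,1,2,3,4,5,6,7,8,9,10,11,12,13,14,15}
step 3: u <- (u + 2)                 {0,1,2,3,4,5,6,7,8,9,10,11,12,13,14,15}
step 4: eval (u < (2 + (lane // 2))) {0,1,2,3,4,5,6,7,8,9,10,11,12,13,14,15}
step 5: q <- 9                       {4,5,6,7,8,9,10,11,12,13,14,15}
step 6: u <- (u + 2)                 {4,5,6,7,8,9,10,11,12,13,14,15}
step 7: eval (u < (2 + (lane // 2))) {4,5,6,7,8,9,10,11,12,13,14,15}
step 8: q <- 9                       {8,9,10,11,12,13,14,15}
step 9: u <- (u + 2)                 {8,9,10,11,12,13,14,15}
step 10: eval (u < (2 + (lane // 2))) {8,9,10,11,12,13,14,15}
step 11: q <- 9                       {12,13,14,15}
step 12: u <- (u + 2)                 {12,13,14,15}
step 13: eval (u < (2 + (lane // 2))) {12,13,14,15}
step 14: q <- max(min(2, q), min(lane, lane)) {0,1,2,3,4,5,6,7,8,9,10,11,12,13,14,15}

Answer: 15 steps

q: 2,2,2,3,4,5,6,7,8,9,10,11,12,13,14,15
u: 3,3,3,3,5,5,5,5,7,7,7,7,9,9,9,9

steps = 15; useful = 168; efficiency = 168/240 = 7/10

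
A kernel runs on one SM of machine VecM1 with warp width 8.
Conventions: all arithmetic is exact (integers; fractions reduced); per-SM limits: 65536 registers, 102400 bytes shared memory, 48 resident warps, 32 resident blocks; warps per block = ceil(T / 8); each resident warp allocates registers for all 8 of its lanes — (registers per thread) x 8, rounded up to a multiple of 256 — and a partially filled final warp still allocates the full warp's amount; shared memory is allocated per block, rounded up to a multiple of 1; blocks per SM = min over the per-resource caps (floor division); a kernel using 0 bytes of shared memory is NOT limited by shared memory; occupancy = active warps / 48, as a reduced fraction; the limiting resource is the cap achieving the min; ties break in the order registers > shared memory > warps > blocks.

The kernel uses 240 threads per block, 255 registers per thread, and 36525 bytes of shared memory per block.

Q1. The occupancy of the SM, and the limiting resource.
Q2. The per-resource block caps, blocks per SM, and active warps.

Answer: occupancy 5/8, limited by registers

registers: 1 block
shared memory: 2 blocks
warps: 1 block
blocks: 32 blocks

Answer: 1 block, 30 active warps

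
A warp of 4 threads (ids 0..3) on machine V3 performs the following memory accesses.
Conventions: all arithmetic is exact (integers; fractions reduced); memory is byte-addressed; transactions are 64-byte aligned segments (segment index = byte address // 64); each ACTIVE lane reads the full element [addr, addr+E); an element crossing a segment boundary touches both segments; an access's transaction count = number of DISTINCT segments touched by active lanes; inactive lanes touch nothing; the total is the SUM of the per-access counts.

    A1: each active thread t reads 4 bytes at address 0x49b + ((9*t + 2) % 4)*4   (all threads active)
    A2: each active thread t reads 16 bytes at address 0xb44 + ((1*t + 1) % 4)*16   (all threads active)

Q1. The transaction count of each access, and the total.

A1: 1 transaction
A2: 2 transactions

Answer: 1,2; total 3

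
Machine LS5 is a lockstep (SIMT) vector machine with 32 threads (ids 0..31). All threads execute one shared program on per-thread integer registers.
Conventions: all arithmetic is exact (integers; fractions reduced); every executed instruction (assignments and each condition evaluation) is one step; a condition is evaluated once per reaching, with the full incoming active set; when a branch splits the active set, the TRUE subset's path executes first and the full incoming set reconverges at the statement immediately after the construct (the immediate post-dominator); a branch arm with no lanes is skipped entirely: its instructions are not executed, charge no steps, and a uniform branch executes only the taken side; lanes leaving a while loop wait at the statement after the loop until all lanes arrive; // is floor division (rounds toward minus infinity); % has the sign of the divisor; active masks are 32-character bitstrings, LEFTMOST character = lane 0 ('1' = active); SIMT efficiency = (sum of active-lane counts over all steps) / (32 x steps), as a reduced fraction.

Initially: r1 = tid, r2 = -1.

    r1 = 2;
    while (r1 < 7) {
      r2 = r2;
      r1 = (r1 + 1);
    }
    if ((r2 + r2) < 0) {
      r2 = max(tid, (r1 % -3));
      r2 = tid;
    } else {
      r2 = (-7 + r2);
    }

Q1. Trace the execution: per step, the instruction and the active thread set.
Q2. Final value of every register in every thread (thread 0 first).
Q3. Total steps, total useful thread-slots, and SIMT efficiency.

step 0: r1 <- 2                      11111111111111111111111111111111
step 1: eval (r1 < 7)                11111111111111111111111111111111
step 2: r2 <- r2                     11111111111111111111111111111111
step 3: r1 <- (r1 + 1)               11111111111111111111111111111111
step 4: eval (r1 < 7)                11111111111111111111111111111111
step 5: r2 <- r2                     11111111111111111111111111111111
step 6: r1 <- (r1 + 1)               11111111111111111111111111111111
step 7: eval (r1 < 7)                11111111111111111111111111111111
step 8: r2 <- r2                     11111111111111111111111111111111
step 9: r1 <- (r1 + 1)               11111111111111111111111111111111
step 10: eval (r1 < 7)                11111111111111111111111111111111
step 11: r2 <- r2                     11111111111111111111111111111111
step 12: r1 <- (r1 + 1)               11111111111111111111111111111111
step 13: eval (r1 < 7)                11111111111111111111111111111111
step 14: r2 <- r2                     11111111111111111111111111111111
step 15: r1 <- (r1 + 1)               11111111111111111111111111111111
step 16: eval (r1 < 7)                11111111111111111111111111111111
step 17: eval ((r2 + r2) < 0)         11111111111111111111111111111111
step 18: r2 <- max(tid, (r1 % -3))    11111111111111111111111111111111
step 19: r2 <- tid                    11111111111111111111111111111111

Answer: 20 steps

r1: 7,7,7,7,7,7,7,7,7,7,7,7,7,7,7,7,7,7,7,7,7,7,7,7,7,7,7,7,7,7,7,7
r2: 0,1,2,3,4,5,6,7,8,9,10,11,12,13,14,15,16,17,18,19,20,21,22,23,24,25,26,27,28,29,30,31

steps = 20; useful = 640; efficiency = 640/640 = 1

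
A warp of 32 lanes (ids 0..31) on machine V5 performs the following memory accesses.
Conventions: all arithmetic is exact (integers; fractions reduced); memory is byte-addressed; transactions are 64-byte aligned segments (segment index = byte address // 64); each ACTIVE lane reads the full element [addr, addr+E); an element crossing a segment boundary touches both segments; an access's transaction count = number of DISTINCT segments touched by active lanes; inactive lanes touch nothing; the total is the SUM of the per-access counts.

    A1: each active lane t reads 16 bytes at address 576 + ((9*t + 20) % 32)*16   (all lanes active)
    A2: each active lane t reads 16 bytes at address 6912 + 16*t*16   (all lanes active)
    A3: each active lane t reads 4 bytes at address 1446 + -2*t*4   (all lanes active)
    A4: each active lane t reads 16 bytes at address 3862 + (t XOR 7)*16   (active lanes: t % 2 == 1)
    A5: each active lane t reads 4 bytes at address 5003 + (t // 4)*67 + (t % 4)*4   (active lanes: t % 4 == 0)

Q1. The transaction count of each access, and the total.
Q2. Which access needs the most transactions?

A1: 8 transactions
A2: 32 transactions
A3: 5 transactions
A4: 9 transactions
A5: 8 transactions

Answer: 8,32,5,9,8; total 62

Answer: A2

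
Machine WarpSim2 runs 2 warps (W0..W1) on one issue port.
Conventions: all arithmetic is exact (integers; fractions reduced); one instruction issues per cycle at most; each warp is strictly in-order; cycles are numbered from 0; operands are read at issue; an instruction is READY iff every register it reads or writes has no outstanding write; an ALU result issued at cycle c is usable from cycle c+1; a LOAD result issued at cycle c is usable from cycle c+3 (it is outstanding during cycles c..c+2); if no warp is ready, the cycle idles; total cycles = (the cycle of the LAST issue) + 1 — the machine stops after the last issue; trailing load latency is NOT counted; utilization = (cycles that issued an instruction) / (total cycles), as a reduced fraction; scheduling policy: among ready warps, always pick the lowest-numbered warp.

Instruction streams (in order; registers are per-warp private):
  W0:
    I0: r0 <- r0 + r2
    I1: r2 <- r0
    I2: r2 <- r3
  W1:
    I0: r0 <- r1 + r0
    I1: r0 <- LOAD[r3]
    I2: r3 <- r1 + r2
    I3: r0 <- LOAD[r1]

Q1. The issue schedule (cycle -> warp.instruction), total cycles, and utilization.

cycle 0: W0.I0
cycle 1: W0.I1
cycle 2: W0.I2
cycle 3: W1.I0
cycle 4: W1.I1
cycle 5: W1.I2
cycle 6: idle
cycle 7: W1.I3

Answer: 8 cycles, utilization 7/8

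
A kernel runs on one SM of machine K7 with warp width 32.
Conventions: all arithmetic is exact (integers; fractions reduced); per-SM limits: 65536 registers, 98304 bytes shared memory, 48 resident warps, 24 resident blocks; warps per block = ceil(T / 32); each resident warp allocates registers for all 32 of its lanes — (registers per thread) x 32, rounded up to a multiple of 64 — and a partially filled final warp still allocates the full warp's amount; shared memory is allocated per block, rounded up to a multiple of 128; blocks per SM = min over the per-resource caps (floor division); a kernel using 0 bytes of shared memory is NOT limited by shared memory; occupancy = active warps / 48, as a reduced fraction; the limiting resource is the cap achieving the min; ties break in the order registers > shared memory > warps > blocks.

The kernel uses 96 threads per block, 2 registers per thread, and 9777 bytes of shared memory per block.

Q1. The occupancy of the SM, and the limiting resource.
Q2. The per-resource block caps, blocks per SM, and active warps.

Answer: occupancy 9/16, limited by shared memory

registers: 341 blocks
shared memory: 9 blocks
warps: 16 blocks
blocks: 24 blocks

Answer: 9 blocks, 27 active warps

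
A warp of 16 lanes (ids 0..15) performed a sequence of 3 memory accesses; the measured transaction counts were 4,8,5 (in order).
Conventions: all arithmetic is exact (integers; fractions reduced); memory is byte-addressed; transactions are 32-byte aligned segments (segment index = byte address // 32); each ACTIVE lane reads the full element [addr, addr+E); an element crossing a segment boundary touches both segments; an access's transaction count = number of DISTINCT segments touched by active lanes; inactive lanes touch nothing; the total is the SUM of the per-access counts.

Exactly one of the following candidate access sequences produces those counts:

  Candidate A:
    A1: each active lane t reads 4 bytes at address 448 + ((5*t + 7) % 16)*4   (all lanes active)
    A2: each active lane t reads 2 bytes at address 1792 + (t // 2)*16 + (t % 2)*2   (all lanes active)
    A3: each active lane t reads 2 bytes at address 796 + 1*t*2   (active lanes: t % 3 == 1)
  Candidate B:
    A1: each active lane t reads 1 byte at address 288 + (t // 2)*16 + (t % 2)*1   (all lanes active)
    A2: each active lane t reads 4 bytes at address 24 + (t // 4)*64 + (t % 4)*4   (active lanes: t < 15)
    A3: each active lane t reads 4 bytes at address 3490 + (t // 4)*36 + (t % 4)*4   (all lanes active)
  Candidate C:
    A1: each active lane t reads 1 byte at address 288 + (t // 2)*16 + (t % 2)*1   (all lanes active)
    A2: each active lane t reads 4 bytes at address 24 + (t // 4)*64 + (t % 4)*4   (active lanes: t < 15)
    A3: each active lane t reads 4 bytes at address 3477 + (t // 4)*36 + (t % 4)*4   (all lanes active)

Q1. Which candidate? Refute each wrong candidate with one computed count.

A: A1 gives 2 transactions, not 4
B: A3 gives 4 transactions, not 5
C: all counts match (4,8,5)

Answer: C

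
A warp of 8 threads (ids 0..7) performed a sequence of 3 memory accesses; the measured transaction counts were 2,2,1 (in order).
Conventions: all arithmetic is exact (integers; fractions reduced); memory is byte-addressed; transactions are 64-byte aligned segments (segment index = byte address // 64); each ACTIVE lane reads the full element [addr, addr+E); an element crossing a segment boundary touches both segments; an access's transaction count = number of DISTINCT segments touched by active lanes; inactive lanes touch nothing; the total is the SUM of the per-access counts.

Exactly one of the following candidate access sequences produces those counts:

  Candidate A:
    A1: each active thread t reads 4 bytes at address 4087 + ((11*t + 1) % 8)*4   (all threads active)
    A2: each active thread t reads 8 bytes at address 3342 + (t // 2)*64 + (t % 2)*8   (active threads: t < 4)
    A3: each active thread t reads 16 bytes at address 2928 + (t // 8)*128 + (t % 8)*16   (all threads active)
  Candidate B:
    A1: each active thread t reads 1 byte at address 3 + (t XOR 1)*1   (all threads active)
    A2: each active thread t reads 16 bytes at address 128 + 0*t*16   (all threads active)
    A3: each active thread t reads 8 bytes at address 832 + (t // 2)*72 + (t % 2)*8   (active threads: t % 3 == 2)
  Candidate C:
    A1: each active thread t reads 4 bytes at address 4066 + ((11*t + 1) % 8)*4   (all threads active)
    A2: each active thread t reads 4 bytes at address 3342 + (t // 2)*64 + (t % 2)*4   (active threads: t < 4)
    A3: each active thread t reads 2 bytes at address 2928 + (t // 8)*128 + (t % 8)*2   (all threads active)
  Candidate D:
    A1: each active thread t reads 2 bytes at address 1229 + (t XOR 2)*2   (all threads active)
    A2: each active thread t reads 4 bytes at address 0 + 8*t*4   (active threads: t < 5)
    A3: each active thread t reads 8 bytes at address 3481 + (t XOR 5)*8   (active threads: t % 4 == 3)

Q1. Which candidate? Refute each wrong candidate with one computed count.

A: A3 gives 3 transactions, not 1
B: A1 gives 1 transaction, not 2
D: A1 gives 1 transaction, not 2
C: all counts match (2,2,1)

Answer: C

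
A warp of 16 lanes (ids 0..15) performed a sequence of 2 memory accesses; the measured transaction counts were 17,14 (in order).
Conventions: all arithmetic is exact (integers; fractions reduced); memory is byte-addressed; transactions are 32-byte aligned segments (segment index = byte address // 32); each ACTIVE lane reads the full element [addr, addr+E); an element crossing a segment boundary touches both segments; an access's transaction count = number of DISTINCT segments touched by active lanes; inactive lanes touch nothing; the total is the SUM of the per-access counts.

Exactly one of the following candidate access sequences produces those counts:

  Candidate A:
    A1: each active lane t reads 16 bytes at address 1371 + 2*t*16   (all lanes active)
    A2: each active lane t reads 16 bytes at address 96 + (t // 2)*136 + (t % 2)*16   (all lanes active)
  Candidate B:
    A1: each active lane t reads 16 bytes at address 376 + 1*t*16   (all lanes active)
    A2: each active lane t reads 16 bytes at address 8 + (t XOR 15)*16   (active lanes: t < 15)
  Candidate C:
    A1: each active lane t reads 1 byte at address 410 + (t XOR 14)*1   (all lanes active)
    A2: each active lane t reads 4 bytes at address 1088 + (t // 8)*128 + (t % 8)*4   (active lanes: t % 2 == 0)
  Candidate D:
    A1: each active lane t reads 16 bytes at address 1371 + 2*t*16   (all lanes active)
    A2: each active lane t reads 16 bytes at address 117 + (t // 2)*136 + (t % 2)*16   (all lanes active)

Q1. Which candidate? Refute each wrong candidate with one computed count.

B: A1 gives 9 transactions, not 17
C: A1 gives 2 transactions, not 17
D: A2 gives 16 transactions, not 14
A: all counts match (17,14)

Answer: A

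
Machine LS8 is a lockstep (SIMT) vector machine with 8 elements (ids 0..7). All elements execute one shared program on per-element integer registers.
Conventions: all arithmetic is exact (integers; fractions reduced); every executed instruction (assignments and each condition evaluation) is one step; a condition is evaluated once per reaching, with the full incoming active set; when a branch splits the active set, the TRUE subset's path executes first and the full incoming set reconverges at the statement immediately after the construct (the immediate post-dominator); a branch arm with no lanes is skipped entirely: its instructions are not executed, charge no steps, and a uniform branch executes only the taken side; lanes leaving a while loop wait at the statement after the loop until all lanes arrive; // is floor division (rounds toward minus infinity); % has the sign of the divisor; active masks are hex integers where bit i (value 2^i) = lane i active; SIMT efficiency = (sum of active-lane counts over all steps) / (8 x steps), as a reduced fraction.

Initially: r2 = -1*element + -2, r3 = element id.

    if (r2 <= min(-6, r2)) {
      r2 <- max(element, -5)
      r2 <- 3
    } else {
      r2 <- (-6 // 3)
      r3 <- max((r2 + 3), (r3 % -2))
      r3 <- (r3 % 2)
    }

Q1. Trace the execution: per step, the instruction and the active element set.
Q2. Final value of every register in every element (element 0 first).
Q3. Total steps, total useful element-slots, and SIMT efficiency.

step 0: eval (r2 <= min(-6, r2))     0xff
step 1: r2 <- max(element, -5)       0xf0
step 2: r2 <- 3                      0xf0
step 3: r2 <- (-6 // 3)              0x0f
step 4: r3 <- max((r2 + 3), (r3 % -2)) 0x0f
step 5: r3 <- (r3 % 2)               0x0f

Answer: 6 steps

r2: -2,-2,-2,-2,3,3,3,3
r3: 1,1,1,1,4,5,6,7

steps = 6; useful = 28; efficiency = 28/48 = 7/12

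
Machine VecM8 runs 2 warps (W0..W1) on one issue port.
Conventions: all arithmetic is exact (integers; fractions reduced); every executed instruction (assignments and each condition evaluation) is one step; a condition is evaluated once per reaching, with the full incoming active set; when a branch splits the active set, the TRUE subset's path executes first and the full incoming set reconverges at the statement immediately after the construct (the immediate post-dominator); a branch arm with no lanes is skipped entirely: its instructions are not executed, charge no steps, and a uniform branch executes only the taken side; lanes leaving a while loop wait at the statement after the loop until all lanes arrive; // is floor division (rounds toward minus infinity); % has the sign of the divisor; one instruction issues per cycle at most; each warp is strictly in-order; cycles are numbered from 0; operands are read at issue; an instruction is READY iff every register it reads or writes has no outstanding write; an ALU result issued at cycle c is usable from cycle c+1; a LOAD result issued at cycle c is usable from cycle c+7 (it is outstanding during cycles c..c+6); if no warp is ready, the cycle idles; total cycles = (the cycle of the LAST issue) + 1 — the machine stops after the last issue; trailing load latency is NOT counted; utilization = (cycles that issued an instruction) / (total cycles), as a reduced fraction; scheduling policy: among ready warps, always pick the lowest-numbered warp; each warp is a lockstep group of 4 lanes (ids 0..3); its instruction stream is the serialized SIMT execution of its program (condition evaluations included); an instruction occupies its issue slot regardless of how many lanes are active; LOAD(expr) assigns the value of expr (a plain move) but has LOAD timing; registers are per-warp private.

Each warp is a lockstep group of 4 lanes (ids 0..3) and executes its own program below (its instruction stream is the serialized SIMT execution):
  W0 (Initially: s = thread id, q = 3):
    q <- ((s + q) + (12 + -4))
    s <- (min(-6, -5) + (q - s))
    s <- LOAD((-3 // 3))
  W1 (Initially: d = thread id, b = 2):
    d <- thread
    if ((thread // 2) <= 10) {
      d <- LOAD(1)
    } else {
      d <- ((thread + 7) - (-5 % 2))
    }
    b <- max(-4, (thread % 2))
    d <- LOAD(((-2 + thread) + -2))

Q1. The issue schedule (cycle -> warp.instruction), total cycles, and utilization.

cycle 0: W0.I0
cycle 1: W0.I1
cycle 2: W0.I2
cycle 3: W1.I0
cycle 4: W1.I1
cycle 5: W1.I2
cycle 6: W1.I3
cycle 7: idle
cycle 8: idle
cycle 9: idle
cycle 10: idle
cycle 11: idle
cycle 12: W1.I4

Answer: 13 cycles, utilization 8/13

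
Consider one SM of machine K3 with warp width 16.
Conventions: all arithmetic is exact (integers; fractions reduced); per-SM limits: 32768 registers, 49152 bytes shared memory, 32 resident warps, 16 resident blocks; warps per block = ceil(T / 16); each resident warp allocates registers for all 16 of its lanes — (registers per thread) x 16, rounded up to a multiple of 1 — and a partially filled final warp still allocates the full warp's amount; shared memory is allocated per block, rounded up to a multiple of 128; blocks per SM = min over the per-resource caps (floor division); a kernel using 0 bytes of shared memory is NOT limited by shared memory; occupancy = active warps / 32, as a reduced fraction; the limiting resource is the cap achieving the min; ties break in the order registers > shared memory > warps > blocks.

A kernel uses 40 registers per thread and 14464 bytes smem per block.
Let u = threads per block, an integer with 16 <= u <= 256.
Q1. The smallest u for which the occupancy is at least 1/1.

Answer: u = 241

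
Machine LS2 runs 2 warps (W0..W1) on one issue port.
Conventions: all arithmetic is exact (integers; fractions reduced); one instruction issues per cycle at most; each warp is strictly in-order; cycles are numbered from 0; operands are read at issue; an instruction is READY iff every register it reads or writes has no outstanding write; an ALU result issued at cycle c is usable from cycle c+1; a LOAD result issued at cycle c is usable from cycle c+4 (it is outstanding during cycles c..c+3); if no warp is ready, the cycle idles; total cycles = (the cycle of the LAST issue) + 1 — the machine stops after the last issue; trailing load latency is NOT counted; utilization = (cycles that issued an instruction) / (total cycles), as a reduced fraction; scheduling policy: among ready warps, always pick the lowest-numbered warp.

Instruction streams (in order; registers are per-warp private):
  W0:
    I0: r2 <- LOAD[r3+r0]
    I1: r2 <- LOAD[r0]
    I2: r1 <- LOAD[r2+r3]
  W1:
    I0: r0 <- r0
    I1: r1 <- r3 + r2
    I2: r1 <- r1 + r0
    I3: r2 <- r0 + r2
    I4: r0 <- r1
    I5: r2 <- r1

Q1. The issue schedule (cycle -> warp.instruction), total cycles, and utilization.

cycle 0: W0.I0
cycle 1: W1.I0
cycle 2: W1.I1
cycle 3: W1.I2
cycle 4: W0.I1
cycle 5: W1.I3
cycle 6: W1.I4
cycle 7: W1.I5
cycle 8: W0.I2

Answer: 9 cycles, utilization 1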